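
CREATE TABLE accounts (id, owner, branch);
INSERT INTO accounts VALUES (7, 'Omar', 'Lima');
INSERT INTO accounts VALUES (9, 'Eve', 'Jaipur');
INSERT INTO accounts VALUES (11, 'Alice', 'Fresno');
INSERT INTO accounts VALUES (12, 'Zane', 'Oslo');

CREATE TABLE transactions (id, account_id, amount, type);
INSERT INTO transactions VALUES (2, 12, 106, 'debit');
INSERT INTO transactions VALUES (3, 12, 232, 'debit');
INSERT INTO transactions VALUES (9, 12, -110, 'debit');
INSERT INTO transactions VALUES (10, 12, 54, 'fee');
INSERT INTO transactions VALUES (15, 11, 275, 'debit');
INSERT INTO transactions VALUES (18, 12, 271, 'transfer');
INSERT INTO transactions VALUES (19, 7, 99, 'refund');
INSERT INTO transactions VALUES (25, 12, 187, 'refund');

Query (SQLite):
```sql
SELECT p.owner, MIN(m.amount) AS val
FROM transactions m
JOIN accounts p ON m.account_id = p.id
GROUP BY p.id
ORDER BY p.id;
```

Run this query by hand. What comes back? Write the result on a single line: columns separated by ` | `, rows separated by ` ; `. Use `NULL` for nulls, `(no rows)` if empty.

Join each transactions row to its accounts via account_id.
Group joined rows by accounts.id; compute MIN(m.amount) per group.
  7: ids {19} → MIN(m.amount)=99
  11: ids {15} → MIN(m.amount)=275
  12: ids {2, 3, 9, 10, 18, 25} → MIN(m.amount)=-110

Omar | 99 ; Alice | 275 ; Zane | -110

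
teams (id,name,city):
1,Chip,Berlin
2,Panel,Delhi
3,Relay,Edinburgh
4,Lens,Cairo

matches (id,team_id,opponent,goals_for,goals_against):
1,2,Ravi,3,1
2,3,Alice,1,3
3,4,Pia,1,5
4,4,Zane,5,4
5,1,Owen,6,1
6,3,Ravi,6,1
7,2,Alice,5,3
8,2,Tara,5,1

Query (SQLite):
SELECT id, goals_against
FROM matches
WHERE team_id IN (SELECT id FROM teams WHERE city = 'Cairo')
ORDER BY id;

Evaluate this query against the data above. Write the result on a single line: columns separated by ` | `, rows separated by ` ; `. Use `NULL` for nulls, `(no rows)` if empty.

Inner query: teams.id where city = 'Cairo'.
Outer: keep matches rows whose team_id is in that set.
Inner query → {4}

3 | 5 ; 4 | 4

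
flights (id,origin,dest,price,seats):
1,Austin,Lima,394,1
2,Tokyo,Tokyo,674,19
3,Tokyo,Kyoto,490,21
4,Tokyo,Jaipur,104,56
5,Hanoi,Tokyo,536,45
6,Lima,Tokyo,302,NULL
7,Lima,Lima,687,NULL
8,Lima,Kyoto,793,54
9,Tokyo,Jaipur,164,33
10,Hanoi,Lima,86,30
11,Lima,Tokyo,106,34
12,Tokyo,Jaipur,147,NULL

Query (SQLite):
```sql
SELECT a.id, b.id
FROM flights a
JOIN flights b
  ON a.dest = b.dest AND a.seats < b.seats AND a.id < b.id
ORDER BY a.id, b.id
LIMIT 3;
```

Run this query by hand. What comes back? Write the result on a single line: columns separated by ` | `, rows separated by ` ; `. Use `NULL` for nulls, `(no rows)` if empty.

Pairs (a,b) with same dest, a.seats < b.seats, a.id < b.id.
dest groups: Jaipur:{4,9,12} Kyoto:{3,8} Lima:{1,7,10} Tokyo:{2,5,6,11}
Ordered by (a.id, b.id); first 3.

1 | 10 ; 2 | 5 ; 2 | 11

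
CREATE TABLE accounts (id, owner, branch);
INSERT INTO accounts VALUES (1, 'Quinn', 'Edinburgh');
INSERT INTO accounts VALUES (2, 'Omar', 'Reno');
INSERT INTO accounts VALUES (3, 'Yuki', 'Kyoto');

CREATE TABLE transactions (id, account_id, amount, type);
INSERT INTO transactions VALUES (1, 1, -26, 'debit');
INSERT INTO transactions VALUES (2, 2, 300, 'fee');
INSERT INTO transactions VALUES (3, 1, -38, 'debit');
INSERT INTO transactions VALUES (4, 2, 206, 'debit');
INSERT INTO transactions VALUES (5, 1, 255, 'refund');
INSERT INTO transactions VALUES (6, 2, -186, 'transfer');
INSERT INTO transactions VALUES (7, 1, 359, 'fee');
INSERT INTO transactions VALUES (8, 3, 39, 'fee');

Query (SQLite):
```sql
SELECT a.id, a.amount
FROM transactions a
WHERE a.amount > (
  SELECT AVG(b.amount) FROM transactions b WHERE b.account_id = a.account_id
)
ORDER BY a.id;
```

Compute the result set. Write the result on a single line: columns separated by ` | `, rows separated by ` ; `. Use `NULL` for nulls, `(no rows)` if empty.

For each transactions row a, compute AVG(amount) over rows sharing a.account_id.
Keep row a if a.amount > that per-group AVG.
  account_id=1: AVG(amount) = 137.5
  account_id=2: AVG(amount) = 106.666667
  account_id=3: AVG(amount) = 39.0

2 | 300 ; 4 | 206 ; 5 | 255 ; 7 | 359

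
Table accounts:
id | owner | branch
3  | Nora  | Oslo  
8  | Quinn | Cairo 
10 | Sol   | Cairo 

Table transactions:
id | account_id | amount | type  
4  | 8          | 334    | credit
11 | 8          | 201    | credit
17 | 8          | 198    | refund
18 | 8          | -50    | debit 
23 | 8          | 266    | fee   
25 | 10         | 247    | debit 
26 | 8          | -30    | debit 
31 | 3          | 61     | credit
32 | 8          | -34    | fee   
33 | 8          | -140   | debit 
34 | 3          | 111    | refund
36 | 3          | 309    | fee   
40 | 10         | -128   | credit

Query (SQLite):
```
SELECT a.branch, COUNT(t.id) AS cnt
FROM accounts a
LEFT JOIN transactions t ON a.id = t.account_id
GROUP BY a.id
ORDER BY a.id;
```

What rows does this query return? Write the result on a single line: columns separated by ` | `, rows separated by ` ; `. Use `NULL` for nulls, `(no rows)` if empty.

LEFT JOIN keeps every accounts row; unmatched ones get NULL for transactions columns.
Group by accounts.id and compute COUNT(t.id). COUNT(col) of an all-NULL group is 0.
  3: ids {31, 34, 36} → COUNT(t.id)=3
  8: ids {4, 11, 17, 18, 23, 26, 32, 33} → COUNT(t.id)=8
  10: ids {25, 40} → COUNT(t.id)=2

Oslo | 3 ; Cairo | 8 ; Cairo | 2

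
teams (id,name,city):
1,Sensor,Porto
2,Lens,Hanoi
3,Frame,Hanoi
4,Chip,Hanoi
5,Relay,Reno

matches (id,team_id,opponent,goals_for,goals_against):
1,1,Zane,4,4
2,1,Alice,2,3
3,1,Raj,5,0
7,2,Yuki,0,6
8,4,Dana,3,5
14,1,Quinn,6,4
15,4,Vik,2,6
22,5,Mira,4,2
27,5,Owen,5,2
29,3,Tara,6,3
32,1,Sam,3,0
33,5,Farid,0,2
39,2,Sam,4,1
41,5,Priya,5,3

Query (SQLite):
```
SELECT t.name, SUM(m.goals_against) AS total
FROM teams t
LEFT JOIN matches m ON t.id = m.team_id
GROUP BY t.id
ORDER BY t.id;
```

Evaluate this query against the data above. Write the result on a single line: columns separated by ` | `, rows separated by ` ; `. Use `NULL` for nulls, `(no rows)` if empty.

Sensor | 11 ; Lens | 7 ; Frame | 3 ; Chip | 11 ; Relay | 9

LEFT JOIN keeps every teams row; unmatched ones get NULL for matches columns.
Group by teams.id and compute SUM(m.goals_against). SUM over an all-NULL group is NULL.
  1: ids {1, 2, 3, 14, 32} → SUM(m.goals_against)=11
  2: ids {7, 39} → SUM(m.goals_against)=7
  3: ids {29} → SUM(m.goals_against)=3
  4: ids {8, 15} → SUM(m.goals_against)=11
  5: ids {22, 27, 33, 41} → SUM(m.goals_against)=9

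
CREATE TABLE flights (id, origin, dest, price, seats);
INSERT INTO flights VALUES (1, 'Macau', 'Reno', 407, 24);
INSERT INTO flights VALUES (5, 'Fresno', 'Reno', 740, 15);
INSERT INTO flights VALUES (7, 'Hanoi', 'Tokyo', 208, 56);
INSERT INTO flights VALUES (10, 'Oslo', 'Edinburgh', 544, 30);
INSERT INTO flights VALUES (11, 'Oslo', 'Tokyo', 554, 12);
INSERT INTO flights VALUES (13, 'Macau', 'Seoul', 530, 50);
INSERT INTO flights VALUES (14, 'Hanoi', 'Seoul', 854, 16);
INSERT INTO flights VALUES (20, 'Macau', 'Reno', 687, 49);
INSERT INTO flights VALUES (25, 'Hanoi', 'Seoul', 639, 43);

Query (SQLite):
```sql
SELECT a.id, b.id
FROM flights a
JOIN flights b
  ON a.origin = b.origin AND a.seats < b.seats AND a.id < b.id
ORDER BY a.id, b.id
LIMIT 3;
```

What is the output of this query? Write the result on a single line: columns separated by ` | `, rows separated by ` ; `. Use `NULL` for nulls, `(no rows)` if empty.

1 | 13 ; 1 | 20 ; 14 | 25

Pairs (a,b) with same origin, a.seats < b.seats, a.id < b.id.
origin groups: Fresno:{5} Hanoi:{7,14,25} Macau:{1,13,20} Oslo:{10,11}
Ordered by (a.id, b.id); first 3.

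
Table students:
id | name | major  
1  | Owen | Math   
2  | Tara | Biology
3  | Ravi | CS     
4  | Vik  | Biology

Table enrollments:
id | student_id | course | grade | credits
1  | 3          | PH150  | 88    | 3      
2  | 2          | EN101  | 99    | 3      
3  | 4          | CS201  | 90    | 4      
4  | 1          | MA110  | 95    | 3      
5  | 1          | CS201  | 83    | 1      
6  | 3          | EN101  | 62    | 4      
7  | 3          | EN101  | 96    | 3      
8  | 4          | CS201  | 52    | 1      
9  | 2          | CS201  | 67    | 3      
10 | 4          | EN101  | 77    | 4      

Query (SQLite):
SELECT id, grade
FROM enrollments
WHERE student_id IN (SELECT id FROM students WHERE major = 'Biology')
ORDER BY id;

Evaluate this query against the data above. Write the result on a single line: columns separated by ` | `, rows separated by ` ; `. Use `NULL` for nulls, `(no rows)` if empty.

Inner query: students.id where major = 'Biology'.
Outer: keep enrollments rows whose student_id is in that set.
Inner query → {2, 4}

2 | 99 ; 3 | 90 ; 8 | 52 ; 9 | 67 ; 10 | 77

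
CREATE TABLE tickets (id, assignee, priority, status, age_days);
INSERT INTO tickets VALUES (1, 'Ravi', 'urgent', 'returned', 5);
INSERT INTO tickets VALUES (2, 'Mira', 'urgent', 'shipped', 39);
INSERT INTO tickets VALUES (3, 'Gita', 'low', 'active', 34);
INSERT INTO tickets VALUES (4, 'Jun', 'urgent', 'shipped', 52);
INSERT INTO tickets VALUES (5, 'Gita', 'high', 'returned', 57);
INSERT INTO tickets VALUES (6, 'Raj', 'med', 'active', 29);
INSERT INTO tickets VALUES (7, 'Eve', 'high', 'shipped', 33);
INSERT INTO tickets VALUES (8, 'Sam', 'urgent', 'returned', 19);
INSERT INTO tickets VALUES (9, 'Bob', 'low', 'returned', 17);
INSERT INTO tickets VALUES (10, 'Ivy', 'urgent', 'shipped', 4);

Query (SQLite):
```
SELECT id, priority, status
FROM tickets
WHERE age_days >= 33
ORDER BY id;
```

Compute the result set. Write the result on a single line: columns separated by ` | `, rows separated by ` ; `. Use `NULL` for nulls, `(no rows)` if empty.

age_days >= 33: ids {2, 3, 4, 5, 7}

2 | urgent | shipped ; 3 | low | active ; 4 | urgent | shipped ; 5 | high | returned ; 7 | high | shipped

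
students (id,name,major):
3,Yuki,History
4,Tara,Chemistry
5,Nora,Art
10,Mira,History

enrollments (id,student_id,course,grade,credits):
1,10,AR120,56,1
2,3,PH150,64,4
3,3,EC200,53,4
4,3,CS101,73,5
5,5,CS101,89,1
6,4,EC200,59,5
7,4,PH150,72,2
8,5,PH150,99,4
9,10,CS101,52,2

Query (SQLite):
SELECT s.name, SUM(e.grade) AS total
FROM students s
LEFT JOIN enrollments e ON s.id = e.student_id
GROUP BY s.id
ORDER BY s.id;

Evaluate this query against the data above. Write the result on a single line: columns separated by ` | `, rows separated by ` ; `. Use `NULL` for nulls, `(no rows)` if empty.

Yuki | 190 ; Tara | 131 ; Nora | 188 ; Mira | 108

LEFT JOIN keeps every students row; unmatched ones get NULL for enrollments columns.
Group by students.id and compute SUM(e.grade). SUM over an all-NULL group is NULL.
  3: ids {2, 3, 4} → SUM(e.grade)=190
  4: ids {6, 7} → SUM(e.grade)=131
  5: ids {5, 8} → SUM(e.grade)=188
  10: ids {1, 9} → SUM(e.grade)=108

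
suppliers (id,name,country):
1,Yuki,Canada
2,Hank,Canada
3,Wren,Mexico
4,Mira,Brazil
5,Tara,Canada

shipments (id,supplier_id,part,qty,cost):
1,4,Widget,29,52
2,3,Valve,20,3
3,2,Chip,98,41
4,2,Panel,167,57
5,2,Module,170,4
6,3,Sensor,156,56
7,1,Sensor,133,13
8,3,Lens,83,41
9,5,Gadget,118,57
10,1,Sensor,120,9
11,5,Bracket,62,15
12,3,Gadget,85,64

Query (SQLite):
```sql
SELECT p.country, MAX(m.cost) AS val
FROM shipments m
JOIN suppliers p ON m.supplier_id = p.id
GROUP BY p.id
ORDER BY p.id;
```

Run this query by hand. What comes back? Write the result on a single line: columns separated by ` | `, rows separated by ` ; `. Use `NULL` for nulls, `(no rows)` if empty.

Join each shipments row to its suppliers via supplier_id.
Group joined rows by suppliers.id; compute MAX(m.cost) per group.
  1: ids {7, 10} → MAX(m.cost)=13
  2: ids {3, 4, 5} → MAX(m.cost)=57
  3: ids {2, 6, 8, 12} → MAX(m.cost)=64
  4: ids {1} → MAX(m.cost)=52
  5: ids {9, 11} → MAX(m.cost)=57

Canada | 13 ; Canada | 57 ; Mexico | 64 ; Brazil | 52 ; Canada | 57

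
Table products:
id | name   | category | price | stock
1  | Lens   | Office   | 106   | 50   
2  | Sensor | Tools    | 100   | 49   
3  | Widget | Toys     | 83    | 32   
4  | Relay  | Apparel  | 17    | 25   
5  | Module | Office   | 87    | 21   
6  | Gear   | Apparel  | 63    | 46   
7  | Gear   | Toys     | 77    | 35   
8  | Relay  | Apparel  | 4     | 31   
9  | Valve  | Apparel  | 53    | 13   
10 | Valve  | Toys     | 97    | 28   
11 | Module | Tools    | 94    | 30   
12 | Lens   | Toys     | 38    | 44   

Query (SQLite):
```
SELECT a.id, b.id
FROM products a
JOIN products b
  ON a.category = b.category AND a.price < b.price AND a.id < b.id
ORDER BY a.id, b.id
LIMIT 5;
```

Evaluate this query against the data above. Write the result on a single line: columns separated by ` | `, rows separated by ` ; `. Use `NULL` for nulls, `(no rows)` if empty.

Pairs (a,b) with same category, a.price < b.price, a.id < b.id.
category groups: Apparel:{4,6,8,9} Office:{1,5} Tools:{2,11} Toys:{3,7,10,12}
Ordered by (a.id, b.id); first 5.

3 | 10 ; 4 | 6 ; 4 | 9 ; 7 | 10 ; 8 | 9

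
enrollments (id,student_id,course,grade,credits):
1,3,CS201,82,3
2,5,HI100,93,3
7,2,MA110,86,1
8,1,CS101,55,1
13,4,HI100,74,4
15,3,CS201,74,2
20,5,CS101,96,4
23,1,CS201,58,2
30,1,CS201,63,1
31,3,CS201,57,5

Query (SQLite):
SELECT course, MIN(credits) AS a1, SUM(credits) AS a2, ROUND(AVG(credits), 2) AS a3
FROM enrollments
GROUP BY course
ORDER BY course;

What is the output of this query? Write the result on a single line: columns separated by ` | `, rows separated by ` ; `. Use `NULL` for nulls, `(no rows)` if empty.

CS101 | 1 | 5 | 2.5 ; CS201 | 1 | 13 | 2.6 ; HI100 | 3 | 7 | 3.5 ; MA110 | 1 | 1 | 1

Group enrollments by course.
Per group compute: MIN(credits), SUM(credits), ROUND(AVG(credits), 2).
  CS101: ids {8, 20} → MIN(credits)=1, SUM(credits)=5, ROUND(AVG(credits), 2)=2.5
  CS201: ids {1, 15, 23, 30, 31} → MIN(credits)=1, SUM(credits)=13, ROUND(AVG(credits), 2)=2.6
  HI100: ids {2, 13} → MIN(credits)=3, SUM(credits)=7, ROUND(AVG(credits), 2)=3.5
  MA110: ids {7} → MIN(credits)=1, SUM(credits)=1, ROUND(AVG(credits), 2)=1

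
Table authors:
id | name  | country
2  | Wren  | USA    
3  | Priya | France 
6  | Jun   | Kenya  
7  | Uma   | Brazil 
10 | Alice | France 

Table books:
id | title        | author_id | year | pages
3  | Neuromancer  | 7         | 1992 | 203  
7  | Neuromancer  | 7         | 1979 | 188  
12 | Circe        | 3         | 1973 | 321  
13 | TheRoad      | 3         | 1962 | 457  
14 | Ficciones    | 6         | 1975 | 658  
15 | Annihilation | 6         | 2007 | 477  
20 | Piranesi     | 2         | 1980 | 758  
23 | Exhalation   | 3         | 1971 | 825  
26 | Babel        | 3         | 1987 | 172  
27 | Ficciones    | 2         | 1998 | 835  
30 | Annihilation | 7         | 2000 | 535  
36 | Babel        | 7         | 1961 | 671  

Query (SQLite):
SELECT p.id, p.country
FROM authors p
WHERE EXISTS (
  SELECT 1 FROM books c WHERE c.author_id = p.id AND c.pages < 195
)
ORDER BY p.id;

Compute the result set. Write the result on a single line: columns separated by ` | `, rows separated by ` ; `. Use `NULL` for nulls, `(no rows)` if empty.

For each authors row, check whether any books with matching author_id has pages < 195.
Keep rows where that is true.

3 | France ; 7 | Brazil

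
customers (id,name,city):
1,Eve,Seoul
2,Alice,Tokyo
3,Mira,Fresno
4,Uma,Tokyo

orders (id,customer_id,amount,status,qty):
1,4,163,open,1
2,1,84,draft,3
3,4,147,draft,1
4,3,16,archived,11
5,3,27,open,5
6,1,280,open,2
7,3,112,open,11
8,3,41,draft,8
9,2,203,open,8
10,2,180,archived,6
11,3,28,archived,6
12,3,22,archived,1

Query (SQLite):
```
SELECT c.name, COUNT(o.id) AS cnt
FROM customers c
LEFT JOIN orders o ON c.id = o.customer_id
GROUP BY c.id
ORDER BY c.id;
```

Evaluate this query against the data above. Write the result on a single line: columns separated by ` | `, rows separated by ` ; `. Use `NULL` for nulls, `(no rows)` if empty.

Eve | 2 ; Alice | 2 ; Mira | 6 ; Uma | 2

LEFT JOIN keeps every customers row; unmatched ones get NULL for orders columns.
Group by customers.id and compute COUNT(o.id). COUNT(col) of an all-NULL group is 0.
  1: ids {2, 6} → COUNT(o.id)=2
  2: ids {9, 10} → COUNT(o.id)=2
  3: ids {4, 5, 7, 8, 11, 12} → COUNT(o.id)=6
  4: ids {1, 3} → COUNT(o.id)=2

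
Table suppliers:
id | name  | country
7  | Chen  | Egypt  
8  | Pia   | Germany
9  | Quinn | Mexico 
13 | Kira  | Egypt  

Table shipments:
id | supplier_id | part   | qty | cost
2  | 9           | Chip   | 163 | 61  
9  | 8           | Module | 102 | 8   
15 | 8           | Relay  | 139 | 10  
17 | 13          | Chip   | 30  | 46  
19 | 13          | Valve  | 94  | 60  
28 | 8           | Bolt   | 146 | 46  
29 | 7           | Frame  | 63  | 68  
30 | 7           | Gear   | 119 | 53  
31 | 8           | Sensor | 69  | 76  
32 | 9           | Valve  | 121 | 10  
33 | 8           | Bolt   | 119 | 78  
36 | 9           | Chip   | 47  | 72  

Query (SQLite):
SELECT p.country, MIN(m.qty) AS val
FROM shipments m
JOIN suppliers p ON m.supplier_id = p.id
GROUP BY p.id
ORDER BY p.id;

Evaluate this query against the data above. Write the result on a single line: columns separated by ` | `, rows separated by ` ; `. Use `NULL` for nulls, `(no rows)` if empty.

Join each shipments row to its suppliers via supplier_id.
Group joined rows by suppliers.id; compute MIN(m.qty) per group.
  7: ids {29, 30} → MIN(m.qty)=63
  8: ids {9, 15, 28, 31, 33} → MIN(m.qty)=69
  9: ids {2, 32, 36} → MIN(m.qty)=47
  13: ids {17, 19} → MIN(m.qty)=30

Egypt | 63 ; Germany | 69 ; Mexico | 47 ; Egypt | 30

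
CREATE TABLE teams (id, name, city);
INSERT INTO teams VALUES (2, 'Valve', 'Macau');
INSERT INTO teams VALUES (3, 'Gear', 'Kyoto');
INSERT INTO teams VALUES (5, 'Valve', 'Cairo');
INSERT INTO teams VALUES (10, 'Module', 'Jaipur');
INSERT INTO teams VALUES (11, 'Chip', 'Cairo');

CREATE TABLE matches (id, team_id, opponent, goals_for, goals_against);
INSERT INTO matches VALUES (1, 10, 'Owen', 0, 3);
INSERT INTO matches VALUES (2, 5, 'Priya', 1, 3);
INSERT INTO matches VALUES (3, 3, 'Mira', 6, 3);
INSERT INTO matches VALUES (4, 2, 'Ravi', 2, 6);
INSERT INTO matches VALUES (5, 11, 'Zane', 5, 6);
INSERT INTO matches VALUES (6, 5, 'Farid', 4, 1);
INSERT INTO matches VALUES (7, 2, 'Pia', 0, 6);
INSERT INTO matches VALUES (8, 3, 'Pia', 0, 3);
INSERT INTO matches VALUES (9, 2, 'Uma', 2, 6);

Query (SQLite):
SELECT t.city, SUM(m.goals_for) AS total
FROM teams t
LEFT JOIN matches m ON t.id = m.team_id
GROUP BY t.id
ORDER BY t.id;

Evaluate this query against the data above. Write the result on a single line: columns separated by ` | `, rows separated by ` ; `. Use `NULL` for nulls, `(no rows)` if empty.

Macau | 4 ; Kyoto | 6 ; Cairo | 5 ; Jaipur | 0 ; Cairo | 5

LEFT JOIN keeps every teams row; unmatched ones get NULL for matches columns.
Group by teams.id and compute SUM(m.goals_for). SUM over an all-NULL group is NULL.
  2: ids {4, 7, 9} → SUM(m.goals_for)=4
  3: ids {3, 8} → SUM(m.goals_for)=6
  5: ids {2, 6} → SUM(m.goals_for)=5
  10: ids {1} → SUM(m.goals_for)=0
  11: ids {5} → SUM(m.goals_for)=5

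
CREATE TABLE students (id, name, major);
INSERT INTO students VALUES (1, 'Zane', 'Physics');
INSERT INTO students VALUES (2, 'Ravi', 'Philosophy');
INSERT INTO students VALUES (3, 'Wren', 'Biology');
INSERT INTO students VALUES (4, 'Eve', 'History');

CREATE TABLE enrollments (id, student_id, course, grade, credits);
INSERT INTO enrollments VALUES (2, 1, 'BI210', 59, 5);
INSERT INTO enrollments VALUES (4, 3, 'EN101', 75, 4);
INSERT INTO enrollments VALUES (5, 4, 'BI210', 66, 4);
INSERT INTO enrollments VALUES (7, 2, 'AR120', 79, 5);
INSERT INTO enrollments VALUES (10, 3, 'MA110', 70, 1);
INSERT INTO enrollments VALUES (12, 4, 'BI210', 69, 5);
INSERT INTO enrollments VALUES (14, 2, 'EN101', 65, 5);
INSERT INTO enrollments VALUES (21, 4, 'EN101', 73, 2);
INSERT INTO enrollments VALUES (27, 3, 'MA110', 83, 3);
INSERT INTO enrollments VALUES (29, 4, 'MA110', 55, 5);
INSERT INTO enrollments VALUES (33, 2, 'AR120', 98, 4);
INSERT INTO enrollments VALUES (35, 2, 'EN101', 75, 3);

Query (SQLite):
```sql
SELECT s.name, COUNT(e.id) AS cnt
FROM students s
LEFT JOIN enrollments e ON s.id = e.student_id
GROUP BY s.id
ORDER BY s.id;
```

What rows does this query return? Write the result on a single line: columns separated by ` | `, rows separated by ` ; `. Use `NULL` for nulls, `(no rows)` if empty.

LEFT JOIN keeps every students row; unmatched ones get NULL for enrollments columns.
Group by students.id and compute COUNT(e.id). COUNT(col) of an all-NULL group is 0.
  1: ids {2} → COUNT(e.id)=1
  2: ids {7, 14, 33, 35} → COUNT(e.id)=4
  3: ids {4, 10, 27} → COUNT(e.id)=3
  4: ids {5, 12, 21, 29} → COUNT(e.id)=4

Zane | 1 ; Ravi | 4 ; Wren | 3 ; Eve | 4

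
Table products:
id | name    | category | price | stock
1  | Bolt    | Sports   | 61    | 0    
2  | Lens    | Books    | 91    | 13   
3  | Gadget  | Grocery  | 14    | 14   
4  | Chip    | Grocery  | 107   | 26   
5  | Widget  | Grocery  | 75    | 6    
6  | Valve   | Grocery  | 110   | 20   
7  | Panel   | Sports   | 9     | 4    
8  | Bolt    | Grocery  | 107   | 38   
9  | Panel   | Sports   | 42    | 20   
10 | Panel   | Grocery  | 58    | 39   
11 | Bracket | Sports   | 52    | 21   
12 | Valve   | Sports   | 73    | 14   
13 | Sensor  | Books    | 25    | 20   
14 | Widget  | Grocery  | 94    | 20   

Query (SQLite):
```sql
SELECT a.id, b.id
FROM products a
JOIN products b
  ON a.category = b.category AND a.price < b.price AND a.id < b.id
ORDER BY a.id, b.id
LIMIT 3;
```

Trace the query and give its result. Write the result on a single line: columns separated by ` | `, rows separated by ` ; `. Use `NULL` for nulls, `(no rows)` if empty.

Pairs (a,b) with same category, a.price < b.price, a.id < b.id.
category groups: Books:{2,13} Grocery:{3,4,5,6,8,10,14} Sports:{1,7,9,11,12}
Ordered by (a.id, b.id); first 3.

1 | 12 ; 3 | 4 ; 3 | 5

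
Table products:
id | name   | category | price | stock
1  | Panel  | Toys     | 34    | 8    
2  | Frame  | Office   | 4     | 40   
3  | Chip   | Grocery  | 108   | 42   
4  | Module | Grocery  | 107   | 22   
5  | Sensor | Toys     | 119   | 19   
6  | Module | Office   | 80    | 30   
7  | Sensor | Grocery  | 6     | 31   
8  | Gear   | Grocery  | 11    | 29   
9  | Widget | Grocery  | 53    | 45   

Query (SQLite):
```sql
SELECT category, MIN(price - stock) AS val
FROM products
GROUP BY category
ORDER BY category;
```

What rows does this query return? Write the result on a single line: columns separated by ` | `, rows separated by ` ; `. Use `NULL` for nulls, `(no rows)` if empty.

For each row compute price - stock.
Group by category; take MIN of the expression per group.
  Grocery: ids {3, 4, 7, 8, 9} → MIN(price - stock)=-25
  Office: ids {2, 6} → MIN(price - stock)=-36
  Toys: ids {1, 5} → MIN(price - stock)=26

Grocery | -25 ; Office | -36 ; Toys | 26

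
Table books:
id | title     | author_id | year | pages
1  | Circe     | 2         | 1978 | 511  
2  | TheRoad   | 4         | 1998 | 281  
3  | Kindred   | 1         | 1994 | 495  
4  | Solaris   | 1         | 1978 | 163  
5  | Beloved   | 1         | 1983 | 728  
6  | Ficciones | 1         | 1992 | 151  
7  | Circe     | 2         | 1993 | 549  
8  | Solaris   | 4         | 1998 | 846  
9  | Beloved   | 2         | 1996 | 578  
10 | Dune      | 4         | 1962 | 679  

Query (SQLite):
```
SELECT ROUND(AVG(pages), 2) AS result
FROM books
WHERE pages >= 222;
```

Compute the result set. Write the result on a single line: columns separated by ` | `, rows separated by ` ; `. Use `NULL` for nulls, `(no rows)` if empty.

Rows where pages >= 222 → pages values: [511, 281, 495, 728, 549, 846, 578, 679].
AVG = 4667 / 8 (rounded to 2 dp).

583.38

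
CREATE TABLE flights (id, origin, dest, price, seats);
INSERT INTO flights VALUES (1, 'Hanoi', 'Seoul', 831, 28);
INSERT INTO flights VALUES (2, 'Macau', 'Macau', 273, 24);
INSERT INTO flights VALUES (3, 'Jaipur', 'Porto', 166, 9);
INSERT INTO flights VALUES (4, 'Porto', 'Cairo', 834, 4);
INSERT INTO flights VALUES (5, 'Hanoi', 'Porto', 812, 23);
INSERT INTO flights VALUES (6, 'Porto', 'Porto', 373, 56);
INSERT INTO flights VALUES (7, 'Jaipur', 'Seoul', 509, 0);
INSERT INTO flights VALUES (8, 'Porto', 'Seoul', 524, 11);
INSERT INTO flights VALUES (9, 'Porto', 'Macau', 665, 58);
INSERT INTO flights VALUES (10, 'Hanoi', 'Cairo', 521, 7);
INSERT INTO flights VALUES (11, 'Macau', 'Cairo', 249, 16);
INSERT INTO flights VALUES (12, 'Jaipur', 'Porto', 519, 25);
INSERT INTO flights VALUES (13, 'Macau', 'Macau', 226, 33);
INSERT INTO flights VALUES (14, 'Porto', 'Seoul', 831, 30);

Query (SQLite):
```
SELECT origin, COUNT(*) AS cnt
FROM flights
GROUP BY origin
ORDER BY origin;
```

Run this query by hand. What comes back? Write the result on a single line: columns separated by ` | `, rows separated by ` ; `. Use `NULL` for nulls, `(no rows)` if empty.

Hanoi | 3 ; Jaipur | 3 ; Macau | 3 ; Porto | 5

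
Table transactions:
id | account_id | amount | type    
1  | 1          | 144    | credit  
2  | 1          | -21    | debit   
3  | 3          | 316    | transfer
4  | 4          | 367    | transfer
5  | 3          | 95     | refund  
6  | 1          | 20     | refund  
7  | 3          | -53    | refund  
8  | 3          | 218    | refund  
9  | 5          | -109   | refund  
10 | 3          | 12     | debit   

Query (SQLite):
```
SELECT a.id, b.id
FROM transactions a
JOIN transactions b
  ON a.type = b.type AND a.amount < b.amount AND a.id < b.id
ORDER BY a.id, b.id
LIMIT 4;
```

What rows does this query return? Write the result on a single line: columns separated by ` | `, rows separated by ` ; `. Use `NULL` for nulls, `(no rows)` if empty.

Pairs (a,b) with same type, a.amount < b.amount, a.id < b.id.
type groups: credit:{1} debit:{2,10} refund:{5,6,7,8,9} transfer:{3,4}
Ordered by (a.id, b.id); first 4.

2 | 10 ; 3 | 4 ; 5 | 8 ; 6 | 8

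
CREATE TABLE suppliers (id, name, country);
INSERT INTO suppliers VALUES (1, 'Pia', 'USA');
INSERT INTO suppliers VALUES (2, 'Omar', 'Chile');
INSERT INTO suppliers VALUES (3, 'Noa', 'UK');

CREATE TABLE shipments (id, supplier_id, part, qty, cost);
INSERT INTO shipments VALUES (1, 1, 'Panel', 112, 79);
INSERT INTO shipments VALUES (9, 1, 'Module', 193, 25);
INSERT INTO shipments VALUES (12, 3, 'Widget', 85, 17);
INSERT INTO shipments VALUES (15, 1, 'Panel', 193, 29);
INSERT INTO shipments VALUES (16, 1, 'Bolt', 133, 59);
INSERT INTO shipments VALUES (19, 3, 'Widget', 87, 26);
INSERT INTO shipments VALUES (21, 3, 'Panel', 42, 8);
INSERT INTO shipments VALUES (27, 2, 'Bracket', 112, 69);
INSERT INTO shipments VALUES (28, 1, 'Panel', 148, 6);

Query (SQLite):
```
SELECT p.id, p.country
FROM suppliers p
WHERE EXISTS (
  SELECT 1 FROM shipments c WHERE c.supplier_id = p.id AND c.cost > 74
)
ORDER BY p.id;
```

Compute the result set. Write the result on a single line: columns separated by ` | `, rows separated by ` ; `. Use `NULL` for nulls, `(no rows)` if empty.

For each suppliers row, check whether any shipments with matching supplier_id has cost > 74.
Keep rows where that is true.

1 | USA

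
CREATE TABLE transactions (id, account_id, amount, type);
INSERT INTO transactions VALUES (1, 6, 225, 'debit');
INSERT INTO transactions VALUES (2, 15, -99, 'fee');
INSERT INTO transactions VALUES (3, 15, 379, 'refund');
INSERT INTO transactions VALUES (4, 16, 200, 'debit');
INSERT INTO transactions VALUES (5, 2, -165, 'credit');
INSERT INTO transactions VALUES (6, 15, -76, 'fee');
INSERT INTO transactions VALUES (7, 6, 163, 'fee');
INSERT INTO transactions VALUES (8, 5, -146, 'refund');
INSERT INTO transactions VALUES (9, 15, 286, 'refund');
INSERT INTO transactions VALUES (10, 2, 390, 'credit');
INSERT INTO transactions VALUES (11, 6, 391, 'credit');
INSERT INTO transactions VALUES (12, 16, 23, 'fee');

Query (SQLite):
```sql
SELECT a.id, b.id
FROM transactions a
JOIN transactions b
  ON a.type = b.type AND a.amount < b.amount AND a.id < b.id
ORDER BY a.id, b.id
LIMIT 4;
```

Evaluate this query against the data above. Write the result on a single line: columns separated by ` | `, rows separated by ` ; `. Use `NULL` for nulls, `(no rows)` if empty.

2 | 6 ; 2 | 7 ; 2 | 12 ; 5 | 10

Pairs (a,b) with same type, a.amount < b.amount, a.id < b.id.
type groups: credit:{5,10,11} debit:{1,4} fee:{2,6,7,12} refund:{3,8,9}
Ordered by (a.id, b.id); first 4.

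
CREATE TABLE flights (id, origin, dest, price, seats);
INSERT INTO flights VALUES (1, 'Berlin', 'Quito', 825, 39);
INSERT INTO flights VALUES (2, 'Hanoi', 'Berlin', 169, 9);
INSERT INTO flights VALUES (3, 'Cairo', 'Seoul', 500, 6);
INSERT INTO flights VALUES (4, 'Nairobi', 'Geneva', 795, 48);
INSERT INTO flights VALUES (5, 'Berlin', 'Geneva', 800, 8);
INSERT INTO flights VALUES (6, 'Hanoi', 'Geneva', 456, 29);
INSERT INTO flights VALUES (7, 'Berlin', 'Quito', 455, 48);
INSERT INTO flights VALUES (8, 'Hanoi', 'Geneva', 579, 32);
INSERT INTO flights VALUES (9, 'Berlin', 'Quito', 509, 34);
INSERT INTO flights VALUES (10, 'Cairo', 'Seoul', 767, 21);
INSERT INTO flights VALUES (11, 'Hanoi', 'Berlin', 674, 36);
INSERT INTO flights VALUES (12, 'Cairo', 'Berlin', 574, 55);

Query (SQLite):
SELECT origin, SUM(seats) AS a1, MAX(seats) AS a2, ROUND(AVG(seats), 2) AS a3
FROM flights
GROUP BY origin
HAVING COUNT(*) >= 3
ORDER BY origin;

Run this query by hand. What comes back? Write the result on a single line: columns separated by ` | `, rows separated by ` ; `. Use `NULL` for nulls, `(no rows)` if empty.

Berlin | 129 | 48 | 32.25 ; Cairo | 82 | 55 | 27.33 ; Hanoi | 106 | 36 | 26.5

Group flights by origin.
Per group compute: SUM(seats), MAX(seats), ROUND(AVG(seats), 2).
HAVING: drop groups with fewer than 3 rows.
  Berlin: ids {1, 5, 7, 9} → SUM(seats)=129, MAX(seats)=48, ROUND(AVG(seats), 2)=32.25
  Cairo: ids {3, 10, 12} → SUM(seats)=82, MAX(seats)=55, ROUND(AVG(seats), 2)=27.33
  Hanoi: ids {2, 6, 8, 11} → SUM(seats)=106, MAX(seats)=36, ROUND(AVG(seats), 2)=26.5
  Nairobi: ids {4} → SUM(seats)=48, MAX(seats)=48, ROUND(AVG(seats), 2)=48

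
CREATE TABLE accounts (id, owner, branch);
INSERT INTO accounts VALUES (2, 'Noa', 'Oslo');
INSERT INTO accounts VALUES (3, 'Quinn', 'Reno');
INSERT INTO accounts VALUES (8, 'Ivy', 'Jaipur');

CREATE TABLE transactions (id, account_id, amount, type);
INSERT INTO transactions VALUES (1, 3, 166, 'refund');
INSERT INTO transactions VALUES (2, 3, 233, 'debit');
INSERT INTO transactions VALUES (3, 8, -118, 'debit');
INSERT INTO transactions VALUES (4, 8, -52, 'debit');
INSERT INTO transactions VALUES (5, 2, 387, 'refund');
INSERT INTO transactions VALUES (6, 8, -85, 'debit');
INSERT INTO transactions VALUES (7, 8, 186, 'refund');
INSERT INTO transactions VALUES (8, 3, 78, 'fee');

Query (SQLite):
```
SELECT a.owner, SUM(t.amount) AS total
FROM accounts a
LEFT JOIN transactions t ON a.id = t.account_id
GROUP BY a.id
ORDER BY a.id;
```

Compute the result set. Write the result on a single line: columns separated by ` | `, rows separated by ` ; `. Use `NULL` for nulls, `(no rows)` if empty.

LEFT JOIN keeps every accounts row; unmatched ones get NULL for transactions columns.
Group by accounts.id and compute SUM(t.amount). SUM over an all-NULL group is NULL.
  2: ids {5} → SUM(t.amount)=387
  3: ids {1, 2, 8} → SUM(t.amount)=477
  8: ids {3, 4, 6, 7} → SUM(t.amount)=-69

Noa | 387 ; Quinn | 477 ; Ivy | -69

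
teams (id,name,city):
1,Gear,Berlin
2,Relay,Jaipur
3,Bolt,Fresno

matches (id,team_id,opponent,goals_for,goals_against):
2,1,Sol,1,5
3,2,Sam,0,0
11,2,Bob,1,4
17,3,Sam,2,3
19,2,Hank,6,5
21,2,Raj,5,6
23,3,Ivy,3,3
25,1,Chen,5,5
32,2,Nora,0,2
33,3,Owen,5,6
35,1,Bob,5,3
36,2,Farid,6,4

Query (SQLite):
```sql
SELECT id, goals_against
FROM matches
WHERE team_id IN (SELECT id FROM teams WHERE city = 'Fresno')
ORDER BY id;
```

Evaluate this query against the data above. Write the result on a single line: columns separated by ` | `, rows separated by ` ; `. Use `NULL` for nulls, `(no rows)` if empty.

17 | 3 ; 23 | 3 ; 33 | 6

Inner query: teams.id where city = 'Fresno'.
Outer: keep matches rows whose team_id is in that set.
Inner query → {3}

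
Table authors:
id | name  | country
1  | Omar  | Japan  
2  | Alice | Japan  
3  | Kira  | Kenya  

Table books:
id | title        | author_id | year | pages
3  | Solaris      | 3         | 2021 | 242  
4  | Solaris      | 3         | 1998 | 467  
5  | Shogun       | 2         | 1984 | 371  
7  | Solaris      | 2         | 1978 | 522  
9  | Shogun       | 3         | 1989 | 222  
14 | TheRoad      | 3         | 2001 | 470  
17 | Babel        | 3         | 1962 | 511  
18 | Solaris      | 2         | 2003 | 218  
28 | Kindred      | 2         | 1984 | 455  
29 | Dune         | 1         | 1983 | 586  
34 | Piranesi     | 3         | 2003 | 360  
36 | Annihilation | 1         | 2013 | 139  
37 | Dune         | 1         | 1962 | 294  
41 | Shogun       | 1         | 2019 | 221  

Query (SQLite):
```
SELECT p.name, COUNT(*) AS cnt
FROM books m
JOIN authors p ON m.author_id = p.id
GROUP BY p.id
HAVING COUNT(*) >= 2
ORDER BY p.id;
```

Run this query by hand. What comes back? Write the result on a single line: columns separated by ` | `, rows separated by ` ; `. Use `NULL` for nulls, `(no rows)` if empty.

Omar | 4 ; Alice | 4 ; Kira | 6

Join each books row to its authors via author_id.
Group joined rows by authors.id; compute COUNT(*) per group.
HAVING: keep groups with count ≥ 2.
  1: ids {29, 36, 37, 41} → COUNT(*)=4
  2: ids {5, 7, 18, 28} → COUNT(*)=4
  3: ids {3, 4, 9, 14, 17, 34} → COUNT(*)=6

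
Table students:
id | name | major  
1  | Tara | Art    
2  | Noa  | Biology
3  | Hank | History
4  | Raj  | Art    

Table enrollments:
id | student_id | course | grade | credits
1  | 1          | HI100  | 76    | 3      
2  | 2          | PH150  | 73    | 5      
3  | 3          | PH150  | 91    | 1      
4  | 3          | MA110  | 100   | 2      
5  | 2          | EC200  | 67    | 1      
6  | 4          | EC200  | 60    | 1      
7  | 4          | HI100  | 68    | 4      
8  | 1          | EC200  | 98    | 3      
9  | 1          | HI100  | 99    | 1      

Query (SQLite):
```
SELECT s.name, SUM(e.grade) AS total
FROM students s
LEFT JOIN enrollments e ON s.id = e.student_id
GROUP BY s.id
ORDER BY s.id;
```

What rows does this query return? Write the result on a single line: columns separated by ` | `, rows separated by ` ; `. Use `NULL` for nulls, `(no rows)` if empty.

Tara | 273 ; Noa | 140 ; Hank | 191 ; Raj | 128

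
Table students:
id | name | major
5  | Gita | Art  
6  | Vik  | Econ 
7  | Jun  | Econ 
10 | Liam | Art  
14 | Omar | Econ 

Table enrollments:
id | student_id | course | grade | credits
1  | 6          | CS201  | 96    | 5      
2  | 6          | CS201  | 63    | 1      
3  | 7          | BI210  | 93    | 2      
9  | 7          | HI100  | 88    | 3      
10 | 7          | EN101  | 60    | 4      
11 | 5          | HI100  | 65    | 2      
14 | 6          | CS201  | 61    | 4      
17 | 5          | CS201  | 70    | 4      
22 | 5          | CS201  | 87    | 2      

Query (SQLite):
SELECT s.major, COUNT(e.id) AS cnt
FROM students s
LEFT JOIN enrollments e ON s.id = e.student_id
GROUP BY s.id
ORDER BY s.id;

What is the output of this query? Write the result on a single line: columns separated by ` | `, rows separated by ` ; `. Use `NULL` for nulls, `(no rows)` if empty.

Art | 3 ; Econ | 3 ; Econ | 3 ; Art | 0 ; Econ | 0

LEFT JOIN keeps every students row; unmatched ones get NULL for enrollments columns.
Group by students.id and compute COUNT(e.id). COUNT(col) of an all-NULL group is 0.
  5: ids {11, 17, 22} → COUNT(e.id)=3
  6: ids {1, 2, 14} → COUNT(e.id)=3
  7: ids {3, 9, 10} → COUNT(e.id)=3
  10: ids {—} → COUNT(e.id)=0
  14: ids {—} → COUNT(e.id)=0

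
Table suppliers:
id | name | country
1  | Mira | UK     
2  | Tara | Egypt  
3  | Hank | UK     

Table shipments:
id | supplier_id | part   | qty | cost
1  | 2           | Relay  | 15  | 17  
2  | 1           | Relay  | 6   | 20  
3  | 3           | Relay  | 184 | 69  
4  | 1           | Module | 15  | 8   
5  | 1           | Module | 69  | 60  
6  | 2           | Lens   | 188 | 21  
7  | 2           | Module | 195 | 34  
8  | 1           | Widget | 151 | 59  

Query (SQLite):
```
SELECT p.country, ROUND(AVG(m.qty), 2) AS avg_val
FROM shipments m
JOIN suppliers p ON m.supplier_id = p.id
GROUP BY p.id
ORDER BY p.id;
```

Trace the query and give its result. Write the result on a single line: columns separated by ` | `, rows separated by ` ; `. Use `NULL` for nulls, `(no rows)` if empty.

UK | 60.25 ; Egypt | 132.67 ; UK | 184

Join each shipments row to its suppliers via supplier_id.
Group joined rows by suppliers.id; compute ROUND(AVG(m.qty), 2) per group.
  1: ids {2, 4, 5, 8} → ROUND(AVG(m.qty), 2)=60.25
  2: ids {1, 6, 7} → ROUND(AVG(m.qty), 2)=132.67
  3: ids {3} → ROUND(AVG(m.qty), 2)=184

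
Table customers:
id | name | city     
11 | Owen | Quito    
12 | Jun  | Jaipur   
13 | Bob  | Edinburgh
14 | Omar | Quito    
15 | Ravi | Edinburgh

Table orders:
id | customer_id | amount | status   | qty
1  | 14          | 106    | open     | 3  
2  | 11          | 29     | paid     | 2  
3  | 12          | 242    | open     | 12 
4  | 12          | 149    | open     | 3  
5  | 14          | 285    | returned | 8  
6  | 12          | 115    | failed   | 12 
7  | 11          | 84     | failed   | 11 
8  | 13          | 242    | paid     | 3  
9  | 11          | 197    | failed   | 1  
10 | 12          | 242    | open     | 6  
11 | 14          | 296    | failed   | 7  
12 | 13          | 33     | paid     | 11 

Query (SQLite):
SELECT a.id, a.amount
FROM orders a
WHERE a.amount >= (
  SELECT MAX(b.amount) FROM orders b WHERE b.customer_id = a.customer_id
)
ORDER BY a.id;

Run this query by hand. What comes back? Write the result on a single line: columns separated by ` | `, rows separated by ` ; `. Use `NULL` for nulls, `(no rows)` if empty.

For each orders row a, compute MAX(amount) over rows sharing a.customer_id.
Keep row a if a.amount >= that per-group MAX.
  customer_id=11: MAX(amount) = 197
  customer_id=12: MAX(amount) = 242
  customer_id=13: MAX(amount) = 242
  customer_id=14: MAX(amount) = 296

3 | 242 ; 8 | 242 ; 9 | 197 ; 10 | 242 ; 11 | 296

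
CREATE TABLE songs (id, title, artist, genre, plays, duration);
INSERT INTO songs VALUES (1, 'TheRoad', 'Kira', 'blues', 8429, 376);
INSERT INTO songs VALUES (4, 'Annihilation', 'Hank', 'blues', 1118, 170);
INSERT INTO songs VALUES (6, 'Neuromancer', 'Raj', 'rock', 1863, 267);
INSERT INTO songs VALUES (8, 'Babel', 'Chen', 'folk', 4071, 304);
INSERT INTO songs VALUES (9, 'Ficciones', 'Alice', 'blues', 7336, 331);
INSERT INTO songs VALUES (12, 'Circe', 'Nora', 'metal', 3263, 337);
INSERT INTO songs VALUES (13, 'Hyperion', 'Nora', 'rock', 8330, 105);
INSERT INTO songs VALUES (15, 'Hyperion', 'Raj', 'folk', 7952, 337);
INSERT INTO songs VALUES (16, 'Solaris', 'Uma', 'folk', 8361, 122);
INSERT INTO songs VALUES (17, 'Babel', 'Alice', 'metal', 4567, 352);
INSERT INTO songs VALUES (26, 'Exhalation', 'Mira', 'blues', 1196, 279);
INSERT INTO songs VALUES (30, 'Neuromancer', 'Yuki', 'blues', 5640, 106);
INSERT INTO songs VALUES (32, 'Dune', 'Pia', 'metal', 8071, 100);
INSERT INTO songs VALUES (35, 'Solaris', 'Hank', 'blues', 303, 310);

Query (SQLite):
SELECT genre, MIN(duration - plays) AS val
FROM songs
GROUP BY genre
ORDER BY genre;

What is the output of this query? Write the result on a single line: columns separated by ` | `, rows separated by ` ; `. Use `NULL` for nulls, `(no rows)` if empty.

blues | -8053 ; folk | -8239 ; metal | -7971 ; rock | -8225

For each row compute duration - plays.
Group by genre; take MIN of the expression per group.
  blues: ids {1, 4, 9, 26, 30, 35} → MIN(duration - plays)=-8053
  folk: ids {8, 15, 16} → MIN(duration - plays)=-8239
  metal: ids {12, 17, 32} → MIN(duration - plays)=-7971
  rock: ids {6, 13} → MIN(duration - plays)=-8225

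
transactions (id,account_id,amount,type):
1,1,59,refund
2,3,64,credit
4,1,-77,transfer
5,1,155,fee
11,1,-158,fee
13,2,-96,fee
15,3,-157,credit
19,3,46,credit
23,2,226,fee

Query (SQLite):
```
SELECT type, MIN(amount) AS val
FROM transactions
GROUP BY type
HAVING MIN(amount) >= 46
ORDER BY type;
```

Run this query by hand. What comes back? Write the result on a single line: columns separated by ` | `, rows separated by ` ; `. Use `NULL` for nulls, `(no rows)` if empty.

refund | 59

Partition transactions by type; compute MIN(amount) within each group.
HAVING: keep groups where MIN(amount) >= 46.
  credit: ids {2, 15, 19} → MIN(amount)=-157
  fee: ids {5, 11, 13, 23} → MIN(amount)=-158
  refund: ids {1} → MIN(amount)=59
  transfer: ids {4} → MIN(amount)=-77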